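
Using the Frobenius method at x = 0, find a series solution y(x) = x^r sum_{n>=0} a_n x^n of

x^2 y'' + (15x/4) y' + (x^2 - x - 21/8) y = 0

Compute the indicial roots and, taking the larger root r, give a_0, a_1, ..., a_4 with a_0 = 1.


Write in Frobenius form y'' + (p(x)/x) y' + (q(x)/x^2) y = 0:
  p(x) = 15/4,  q(x) = x^2 - x - 21/8.
Indicial equation: r(r-1) + (15/4) r + (-21/8) = 0 -> roots r_1 = 3/4, r_2 = -7/2.
Take r = r_1 = 3/4. Let y(x) = x^r sum_{n>=0} a_n x^n with a_0 = 1.
Substitute y = x^r sum a_n x^n and match x^{r+n}. The recurrence is
  D(n) a_n - 1 a_{n-1} + 1 a_{n-2} = 0,  where D(n) = (r+n)(r+n-1) + (15/4)(r+n) + (-21/8).
  a_n = [1 a_{n-1} - 1 a_{n-2}] / D(n).
Since the indicial polynomial factors as (r - r_1)(r - r_2), D(n) = (r_1 + n - r_1)(r_1 + n - r_2) = n(n + 17/4).
Evaluating step by step (a_0 = 1):
  n = 1: D(1) = 1(1 + 17/4) = 21/4; numerator = 1(1) = 1; a_1 = (1)/(21/4) = 4/21
  n = 2: D(2) = 2(2 + 17/4) = 25/2; numerator = 1(4/21) - 1(1) = -17/21; a_2 = (-17/21)/(25/2) = -34/525
  n = 3: D(3) = 3(3 + 17/4) = 87/4; numerator = 1(-34/525) - 1(4/21) = -134/525; a_3 = (-134/525)/(87/4) = -536/45675
  n = 4: D(4) = 4(4 + 17/4) = 33; numerator = 1(-536/45675) - 1(-34/525) = 346/6525; a_4 = (346/6525)/(33) = 346/215325

r = 3/4; a_0 = 1; a_1 = 4/21; a_2 = -34/525; a_3 = -536/45675; a_4 = 346/215325


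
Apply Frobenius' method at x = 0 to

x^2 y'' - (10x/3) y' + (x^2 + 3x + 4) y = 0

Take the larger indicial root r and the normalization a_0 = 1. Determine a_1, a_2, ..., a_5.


Write in Frobenius form y'' + (p(x)/x) y' + (q(x)/x^2) y = 0:
  p(x) = -10/3,  q(x) = x^2 + 3x + 4.
Indicial equation: r(r-1) + (-10/3) r + (4) = 0 -> roots r_1 = 3, r_2 = 4/3.
Take r = r_1 = 3. Let y(x) = x^r sum_{n>=0} a_n x^n with a_0 = 1.
Substitute y = x^r sum a_n x^n and match x^{r+n}. The recurrence is
  D(n) a_n + 3 a_{n-1} + 1 a_{n-2} = 0,  where D(n) = (r+n)(r+n-1) + (-10/3)(r+n) + (4).
  a_n = [-3 a_{n-1} - 1 a_{n-2}] / D(n).
Since the indicial polynomial factors as (r - r_1)(r - r_2), D(n) = (r_1 + n - r_1)(r_1 + n - r_2) = n(n + 5/3).
Evaluating step by step (a_0 = 1):
  n = 1: D(1) = 1(1 + 5/3) = 8/3; numerator = -3(1) = -3; a_1 = (-3)/(8/3) = -9/8
  n = 2: D(2) = 2(2 + 5/3) = 22/3; numerator = -3(-9/8) - 1(1) = 19/8; a_2 = (19/8)/(22/3) = 57/176
  n = 3: D(3) = 3(3 + 5/3) = 14; numerator = -3(57/176) - 1(-9/8) = 27/176; a_3 = (27/176)/(14) = 27/2464
  n = 4: D(4) = 4(4 + 5/3) = 68/3; numerator = -3(27/2464) - 1(57/176) = -879/2464; a_4 = (-879/2464)/(68/3) = -2637/167552
  n = 5: D(5) = 5(5 + 5/3) = 100/3; numerator = -3(-2637/167552) - 1(27/2464) = 6075/167552; a_5 = (6075/167552)/(100/3) = 729/670208

r = 3; a_0 = 1; a_1 = -9/8; a_2 = 57/176; a_3 = 27/2464; a_4 = -2637/167552; a_5 = 729/670208


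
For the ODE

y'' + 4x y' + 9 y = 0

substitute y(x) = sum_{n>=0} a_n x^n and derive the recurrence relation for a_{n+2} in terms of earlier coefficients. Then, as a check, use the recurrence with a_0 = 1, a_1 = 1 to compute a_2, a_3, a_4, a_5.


Substitute y = sum_n a_n x^n.
y''(x) has coefficient (n+2)(n+1) a_{n+2} at x^n;
4 x y'(x) has coefficient 4 n a_n at x^n (shift);
9 y(x) has coefficient 9 a_n at x^n.
Matching x^n: (n+2)(n+1) a_{n+2} + (4n + 9) a_n = 0.
Thus a_{n+2} = (-4n - 9) / ((n+1)(n+2)) * a_n.

Check with a_0 = 1, a_1 = 1 (apply the recurrence for n = 0, 1, 2, 3): a_0 = 1, a_1 = 1, a_2 = -9/2, a_3 = -13/6, a_4 = 51/8, a_5 = 91/40.

a_(n+2) = (-4n - 9) / ((n+1)(n+2)) * a_n; check: a_0 = 1, a_1 = 1, a_2 = -9/2, a_3 = -13/6, a_4 = 51/8, a_5 = 91/40


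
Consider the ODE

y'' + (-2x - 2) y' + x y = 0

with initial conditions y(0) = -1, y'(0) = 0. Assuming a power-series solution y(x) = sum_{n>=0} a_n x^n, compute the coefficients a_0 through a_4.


Ansatz: y(x) = sum_{n>=0} a_n x^n, so y'(x) = sum_{n>=1} n a_n x^(n-1) and y''(x) = sum_{n>=2} n(n-1) a_n x^(n-2).
Substitute into P(x) y'' + Q(x) y' + R(x) y = 0 with P(x) = 1, Q(x) = -2x - 2, R(x) = x, and match powers of x.
Initial conditions: a_0 = -1, a_1 = 0.
Setting the coefficient of each power of x to zero and solving order by order (substituting the coefficients already found):
  x^0: 2 a_2 - 2 a_1 = 0  ->  2 a_2 = 2 a_1 = 0  ->  a_2 = 0
  x^1: 6 a_3 - 4 a_2 - 2 a_1 + a_0 = 0  ->  6 a_3 = 4 a_2 + 2 a_1 - a_0 = 1  ->  a_3 = 1/6
  x^2: 12 a_4 - 6 a_3 - 4 a_2 + a_1 = 0  ->  12 a_4 = 6 a_3 + 4 a_2 - a_1 = 1  ->  a_4 = 1/12
Truncated series: y(x) = -1 + (1/6) x^3 + (1/12) x^4 + O(x^5).

a_0 = -1; a_1 = 0; a_2 = 0; a_3 = 1/6; a_4 = 1/12


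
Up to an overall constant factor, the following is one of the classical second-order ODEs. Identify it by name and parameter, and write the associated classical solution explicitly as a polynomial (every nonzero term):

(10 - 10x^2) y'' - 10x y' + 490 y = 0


All three coefficients share the factor 10; dividing through by 10 gives  (1 - x^2) y'' - x y' + 49 y = 0.
This matches the Chebyshev equation (1 - x^2) y'' - x y' + n^2 y = 0 (note the -x y' term, not -2x y') with n^2 = 49, so n = 7; the polynomial solution is T_7(x).
With y = sum_k a_k x^k, matching x^k gives (k+2)(k+1) a_{k+2} = (k^2 - n^2) a_k = (k - 7)(k + 7) a_k. The right side vanishes at k = 7, so the series with the parity of 7 terminates at degree 7.
Standard normalization: leading coefficient of T_n is 2^(n-1), so a_7 = 2^6 = 64. Work downward with a_k = (k+1)(k+2) a_{k+2} / ((k - 7)(k + 7)):
  a_5 = (6)(7)(64) / ((5 - 7)(5 + 7)) = 2688/(-24) = -112
  a_3 = (4)(5)(-112) / ((3 - 7)(3 + 7)) = -2240/(-40) = 56
  a_1 = (2)(3)(56) / ((1 - 7)(1 + 7)) = 336/(-48) = -7
Hence T_7(x) = 64 x^7 - 112 x^5 + 56 x^3 - 7 x.

T_7(x); series = 64 x^7 - 112 x^5 + 56 x^3 - 7 x


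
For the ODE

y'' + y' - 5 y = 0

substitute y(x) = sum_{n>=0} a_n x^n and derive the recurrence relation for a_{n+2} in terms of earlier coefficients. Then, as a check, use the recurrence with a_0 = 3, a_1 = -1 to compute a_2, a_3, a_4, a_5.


Substitute y = sum_n a_n x^n.
y''(x) has coefficient (n+2)(n+1) a_{n+2} at x^n;
y'(x) has coefficient (n+1) a_{n+1} at x^n;
-5 y(x) has coefficient -5 a_n at x^n.
Matching x^n: (n+2)(n+1) a_{n+2} + (n+1) a_{n+1} - 5 a_n = 0.
Thus a_{n+2} = [-(n+1) a_{n+1} + 5 a_n] / ((n+1)(n+2)).

Check with a_0 = 3, a_1 = -1 (apply the recurrence for n = 0, 1, 2, 3): a_0 = 3, a_1 = -1, a_2 = 8, a_3 = -7/2, a_4 = 101/24, a_5 = -103/60.

a_(n+2) = [-(n+1) a_(n+1) + 5 a_n] / ((n+1)(n+2)); check: a_0 = 3, a_1 = -1, a_2 = 8, a_3 = -7/2, a_4 = 101/24, a_5 = -103/60


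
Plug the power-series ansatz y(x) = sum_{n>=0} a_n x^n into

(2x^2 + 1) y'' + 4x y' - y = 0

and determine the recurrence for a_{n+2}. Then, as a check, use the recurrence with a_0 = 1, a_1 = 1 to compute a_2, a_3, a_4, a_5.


Substitute y = sum_n a_n x^n.
(1 + 2 x^2) y'' contributes (n+2)(n+1) a_{n+2} + 2 n(n-1) a_n at x^n.
4 x y'(x) contributes 4 n a_n at x^n.
-y(x) contributes -1 a_n at x^n.
Matching x^n: (n+2)(n+1) a_{n+2} + (2 n(n-1) + 4 n - 1) a_n = 0.
Thus a_{n+2} = (-2 n(n-1) - 4 n + 1) / ((n+1)(n+2)) * a_n.

Check with a_0 = 1, a_1 = 1 (apply the recurrence for n = 0, 1, 2, 3): a_0 = 1, a_1 = 1, a_2 = 1/2, a_3 = -1/2, a_4 = -11/24, a_5 = 23/40.

a_(n+2) = (-2 n(n-1) - 4 n + 1) / ((n+1)(n+2)) * a_n; check: a_0 = 1, a_1 = 1, a_2 = 1/2, a_3 = -1/2, a_4 = -11/24, a_5 = 23/40


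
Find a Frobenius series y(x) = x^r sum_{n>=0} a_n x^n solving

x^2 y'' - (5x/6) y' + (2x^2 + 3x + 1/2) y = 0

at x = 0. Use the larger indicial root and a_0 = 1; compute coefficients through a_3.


Write in Frobenius form y'' + (p(x)/x) y' + (q(x)/x^2) y = 0:
  p(x) = -5/6,  q(x) = 2x^2 + 3x + 1/2.
Indicial equation: r(r-1) + (-5/6) r + (1/2) = 0 -> roots r_1 = 3/2, r_2 = 1/3.
Take r = r_1 = 3/2. Let y(x) = x^r sum_{n>=0} a_n x^n with a_0 = 1.
Substitute y = x^r sum a_n x^n and match x^{r+n}. The recurrence is
  D(n) a_n + 3 a_{n-1} + 2 a_{n-2} = 0,  where D(n) = (r+n)(r+n-1) + (-5/6)(r+n) + (1/2).
  a_n = [-3 a_{n-1} - 2 a_{n-2}] / D(n).
Since the indicial polynomial factors as (r - r_1)(r - r_2), D(n) = (r_1 + n - r_1)(r_1 + n - r_2) = n(n + 7/6).
Evaluating step by step (a_0 = 1):
  n = 1: D(1) = 1(1 + 7/6) = 13/6; numerator = -3(1) = -3; a_1 = (-3)/(13/6) = -18/13
  n = 2: D(2) = 2(2 + 7/6) = 19/3; numerator = -3(-18/13) - 2(1) = 28/13; a_2 = (28/13)/(19/3) = 84/247
  n = 3: D(3) = 3(3 + 7/6) = 25/2; numerator = -3(84/247) - 2(-18/13) = 432/247; a_3 = (432/247)/(25/2) = 864/6175

r = 3/2; a_0 = 1; a_1 = -18/13; a_2 = 84/247; a_3 = 864/6175


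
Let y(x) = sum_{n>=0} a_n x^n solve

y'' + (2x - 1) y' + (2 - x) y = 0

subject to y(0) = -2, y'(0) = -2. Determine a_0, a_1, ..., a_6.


Ansatz: y(x) = sum_{n>=0} a_n x^n, so y'(x) = sum_{n>=1} n a_n x^(n-1) and y''(x) = sum_{n>=2} n(n-1) a_n x^(n-2).
Substitute into P(x) y'' + Q(x) y' + R(x) y = 0 with P(x) = 1, Q(x) = 2x - 1, R(x) = 2 - x, and match powers of x.
Initial conditions: a_0 = -2, a_1 = -2.
Setting the coefficient of each power of x to zero and solving order by order (substituting the coefficients already found):
  x^0: 2 a_2 - a_1 + 2 a_0 = 0  ->  2 a_2 = a_1 - 2 a_0 = 2  ->  a_2 = 1
  x^1: 6 a_3 - 2 a_2 + 4 a_1 - a_0 = 0  ->  6 a_3 = 2 a_2 - 4 a_1 + a_0 = 8  ->  a_3 = 4/3
  x^2: 12 a_4 - 3 a_3 + 6 a_2 - a_1 = 0  ->  12 a_4 = 3 a_3 - 6 a_2 + a_1 = -4  ->  a_4 = -1/3
  x^3: 20 a_5 - 4 a_4 + 8 a_3 - a_2 = 0  ->  20 a_5 = 4 a_4 - 8 a_3 + a_2 = -11  ->  a_5 = -11/20
  x^4: 30 a_6 - 5 a_5 + 10 a_4 - a_3 = 0  ->  30 a_6 = 5 a_5 - 10 a_4 + a_3 = 23/12  ->  a_6 = 23/360
Truncated series: y(x) = -2 - 2 x + x^2 + (4/3) x^3 - (1/3) x^4 - (11/20) x^5 + (23/360) x^6 + O(x^7).

a_0 = -2; a_1 = -2; a_2 = 1; a_3 = 4/3; a_4 = -1/3; a_5 = -11/20; a_6 = 23/360


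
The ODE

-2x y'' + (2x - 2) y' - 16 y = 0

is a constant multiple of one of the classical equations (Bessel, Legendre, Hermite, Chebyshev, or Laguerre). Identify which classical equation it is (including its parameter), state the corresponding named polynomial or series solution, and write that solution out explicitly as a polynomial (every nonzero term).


All three coefficients share the factor -2; dividing through by -2 gives  x y'' + (1 - x) y' + 8 y = 0.
This matches the Laguerre equation x y'' + (1 - x) y' + n y = 0 with n = 8; the polynomial solution is L_8(x).
With y = sum_k a_k x^k, matching x^k gives (k+1)k a_{k+1} + (k+1) a_{k+1} - k a_k + n a_k = 0, i.e. (k+1)^2 a_{k+1} = (k - n) a_k = (k - 8) a_k. The right side vanishes at k = 8, so the series terminates at degree 8.
Standard normalization L_n(0) = 1 gives a_0 = 1. Work upward with a_{k+1} = (k - 8) a_k / (k+1)^2:
  a_1 = (0 - 8)(1) / 1^2 = -8/1 = -8
  a_2 = (1 - 8)(-8) / 2^2 = 56/4 = 14
  a_3 = (2 - 8)(14) / 3^2 = -84/9 = -28/3
  a_4 = (3 - 8)(-28/3) / 4^2 = (140/3)/16 = 35/12
  a_5 = (4 - 8)(35/12) / 5^2 = (-35/3)/25 = -7/15
  a_6 = (5 - 8)(-7/15) / 6^2 = (7/5)/36 = 7/180
  a_7 = (6 - 8)(7/180) / 7^2 = (-7/90)/49 = -1/630
  a_8 = (7 - 8)(-1/630) / 8^2 = (1/630)/64 = 1/40320
Hence L_8(x) = x^8/40320 - x^7/630 + 7 x^6/180 - 7 x^5/15 + 35 x^4/12 - 28 x^3/3 + 14 x^2 - 8 x + 1.

L_8(x); series = x^8/40320 - x^7/630 + 7 x^6/180 - 7 x^5/15 + 35 x^4/12 - 28 x^3/3 + 14 x^2 - 8 x + 1


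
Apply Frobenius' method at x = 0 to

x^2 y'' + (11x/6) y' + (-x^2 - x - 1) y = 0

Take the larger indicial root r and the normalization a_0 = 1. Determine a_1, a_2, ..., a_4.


Write in Frobenius form y'' + (p(x)/x) y' + (q(x)/x^2) y = 0:
  p(x) = 11/6,  q(x) = -x^2 - x - 1.
Indicial equation: r(r-1) + (11/6) r + (-1) = 0 -> roots r_1 = 2/3, r_2 = -3/2.
Take r = r_1 = 2/3. Let y(x) = x^r sum_{n>=0} a_n x^n with a_0 = 1.
Substitute y = x^r sum a_n x^n and match x^{r+n}. The recurrence is
  D(n) a_n - 1 a_{n-1} - 1 a_{n-2} = 0,  where D(n) = (r+n)(r+n-1) + (11/6)(r+n) + (-1).
  a_n = [1 a_{n-1} + 1 a_{n-2}] / D(n).
Since the indicial polynomial factors as (r - r_1)(r - r_2), D(n) = (r_1 + n - r_1)(r_1 + n - r_2) = n(n + 13/6).
Evaluating step by step (a_0 = 1):
  n = 1: D(1) = 1(1 + 13/6) = 19/6; numerator = 1(1) = 1; a_1 = (1)/(19/6) = 6/19
  n = 2: D(2) = 2(2 + 13/6) = 25/3; numerator = 1(6/19) + 1(1) = 25/19; a_2 = (25/19)/(25/3) = 3/19
  n = 3: D(3) = 3(3 + 13/6) = 31/2; numerator = 1(3/19) + 1(6/19) = 9/19; a_3 = (9/19)/(31/2) = 18/589
  n = 4: D(4) = 4(4 + 13/6) = 74/3; numerator = 1(18/589) + 1(3/19) = 111/589; a_4 = (111/589)/(74/3) = 9/1178

r = 2/3; a_0 = 1; a_1 = 6/19; a_2 = 3/19; a_3 = 18/589; a_4 = 9/1178


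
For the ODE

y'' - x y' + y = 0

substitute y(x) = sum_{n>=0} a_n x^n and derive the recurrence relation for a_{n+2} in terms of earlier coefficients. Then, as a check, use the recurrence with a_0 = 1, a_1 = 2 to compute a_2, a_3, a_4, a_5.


Substitute y = sum_n a_n x^n.
y''(x) has coefficient (n+2)(n+1) a_{n+2} at x^n;
-x y'(x) has coefficient -n a_n at x^n (shift);
y(x) has coefficient 1 a_n at x^n.
Matching x^n: (n+2)(n+1) a_{n+2} + (-n + 1) a_n = 0.
Thus a_{n+2} = (n - 1) / ((n+1)(n+2)) * a_n.

Check with a_0 = 1, a_1 = 2 (apply the recurrence for n = 0, 1, 2, 3): a_0 = 1, a_1 = 2, a_2 = -1/2, a_3 = 0, a_4 = -1/24, a_5 = 0.

a_(n+2) = (n - 1) / ((n+1)(n+2)) * a_n; check: a_0 = 1, a_1 = 2, a_2 = -1/2, a_3 = 0, a_4 = -1/24, a_5 = 0


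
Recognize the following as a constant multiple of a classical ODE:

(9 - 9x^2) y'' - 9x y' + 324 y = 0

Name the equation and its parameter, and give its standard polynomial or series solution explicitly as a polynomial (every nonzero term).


All three coefficients share the factor 9; dividing through by 9 gives  (1 - x^2) y'' - x y' + 36 y = 0.
This matches the Chebyshev equation (1 - x^2) y'' - x y' + n^2 y = 0 (note the -x y' term, not -2x y') with n^2 = 36, so n = 6; the polynomial solution is T_6(x).
With y = sum_k a_k x^k, matching x^k gives (k+2)(k+1) a_{k+2} = (k^2 - n^2) a_k = (k - 6)(k + 6) a_k. The right side vanishes at k = 6, so the series with the parity of 6 terminates at degree 6.
Standard normalization: leading coefficient of T_n is 2^(n-1), so a_6 = 2^5 = 32. Work downward with a_k = (k+1)(k+2) a_{k+2} / ((k - 6)(k + 6)):
  a_4 = (5)(6)(32) / ((4 - 6)(4 + 6)) = 960/(-20) = -48
  a_2 = (3)(4)(-48) / ((2 - 6)(2 + 6)) = -576/(-32) = 18
  a_0 = (1)(2)(18) / ((0 - 6)(0 + 6)) = 36/(-36) = -1
Hence T_6(x) = 32 x^6 - 48 x^4 + 18 x^2 - 1.

T_6(x); series = 32 x^6 - 48 x^4 + 18 x^2 - 1


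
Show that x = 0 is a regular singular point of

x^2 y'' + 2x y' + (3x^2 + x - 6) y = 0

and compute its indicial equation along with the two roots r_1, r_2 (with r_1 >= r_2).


Divide by x^2 to reach normal form y'' + P_1(x) y' + P_2(x) y = 0 with P_1(x) = 2/x and P_2(x) = 3 + 1/x - 6/x^2.
x = 0 is a singular point because the y'-coefficient 2/x has a pole at x = 0 and the y-coefficient 3 + 1/x - 6/x^2 has a pole at x = 0.
It is a regular singular point because x P_1(x) = p(x) = 2 and x^2 P_2(x) = q(x) = 3x^2 + x - 6 are polynomials, hence analytic at x = 0.
p(0) = 2,  q(0) = -6.
Indicial equation: r(r-1) + p(0) r + q(0) = 0, i.e. r^2 + (p(0) - 1) r + q(0) = 0, i.e. r^2 + 1 r - 6 = 0.
Discriminant: (1)^2 - 4(-6) = 25, so r = (-1 ± 5)/2.
Solving: r_1 = 2, r_2 = -3.

indicial: r^2 + 1 r - 6 = 0; roots r_1 = 2, r_2 = -3


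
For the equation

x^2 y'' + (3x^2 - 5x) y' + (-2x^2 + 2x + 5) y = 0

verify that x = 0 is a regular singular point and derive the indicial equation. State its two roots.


Divide by x^2 to reach normal form y'' + P_1(x) y' + P_2(x) y = 0 with P_1(x) = 3 - 5/x and P_2(x) = -2 + 2/x + 5/x^2.
x = 0 is a singular point because the y'-coefficient 3 - 5/x has a pole at x = 0 and the y-coefficient -2 + 2/x + 5/x^2 has a pole at x = 0.
It is a regular singular point because x P_1(x) = p(x) = 3x - 5 and x^2 P_2(x) = q(x) = -2x^2 + 2x + 5 are polynomials, hence analytic at x = 0.
p(0) = -5,  q(0) = 5.
Indicial equation: r(r-1) + p(0) r + q(0) = 0, i.e. r^2 + (p(0) - 1) r + q(0) = 0, i.e. r^2 - 6 r + 5 = 0.
Discriminant: (-6)^2 - 4(5) = 16, so r = (6 ± 4)/2.
Solving: r_1 = 5, r_2 = 1.

indicial: r^2 - 6 r + 5 = 0; roots r_1 = 5, r_2 = 1


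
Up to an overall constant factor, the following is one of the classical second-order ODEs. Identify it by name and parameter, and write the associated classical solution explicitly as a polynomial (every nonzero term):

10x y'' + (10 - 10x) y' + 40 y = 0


All three coefficients share the factor 10; dividing through by 10 gives  x y'' + (1 - x) y' + 4 y = 0.
This matches the Laguerre equation x y'' + (1 - x) y' + n y = 0 with n = 4; the polynomial solution is L_4(x).
With y = sum_k a_k x^k, matching x^k gives (k+1)k a_{k+1} + (k+1) a_{k+1} - k a_k + n a_k = 0, i.e. (k+1)^2 a_{k+1} = (k - n) a_k = (k - 4) a_k. The right side vanishes at k = 4, so the series terminates at degree 4.
Standard normalization L_n(0) = 1 gives a_0 = 1. Work upward with a_{k+1} = (k - 4) a_k / (k+1)^2:
  a_1 = (0 - 4)(1) / 1^2 = -4/1 = -4
  a_2 = (1 - 4)(-4) / 2^2 = 12/4 = 3
  a_3 = (2 - 4)(3) / 3^2 = -6/9 = -2/3
  a_4 = (3 - 4)(-2/3) / 4^2 = (2/3)/16 = 1/24
Hence L_4(x) = x^4/24 - 2 x^3/3 + 3 x^2 - 4 x + 1.

L_4(x); series = x^4/24 - 2 x^3/3 + 3 x^2 - 4 x + 1


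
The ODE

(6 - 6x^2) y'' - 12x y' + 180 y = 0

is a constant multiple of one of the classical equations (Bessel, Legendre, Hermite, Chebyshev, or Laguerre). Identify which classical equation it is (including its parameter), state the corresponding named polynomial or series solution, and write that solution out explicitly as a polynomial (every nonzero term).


All three coefficients share the factor 6; dividing through by 6 gives  (1 - x^2) y'' - 2x y' + 30 y = 0.
This matches the Legendre equation (1 - x^2) y'' - 2x y' + n(n+1) y = 0 (note the -2x y' term) with n(n+1) = 30, so n = 5; the polynomial solution is P_5(x).
With y = sum_k a_k x^k, matching x^k gives (k+2)(k+1) a_{k+2} = [k(k+1) - n(n+1)] a_k = (k - 5)(k + 6) a_k. The right side vanishes at k = 5, so the series with the parity of 5 terminates at degree 5.
Standard normalization (P_n(1) = 1): leading coefficient (2n)!/(2^n (n!)^2) = 3628800/(32*14400) = 63/8, so a_5 = 63/8. Work downward with a_k = (k+1)(k+2) a_{k+2} / ((k - 5)(k + 6)):
  a_3 = (4)(5)(63/8) / ((3 - 5)(3 + 6)) = (315/2)/(-18) = -35/4
  a_1 = (2)(3)(-35/4) / ((1 - 5)(1 + 6)) = (-105/2)/(-28) = 15/8
Hence P_5(x) = 63 x^5/8 - 35 x^3/4 + 15 x/8.

P_5(x); series = 63 x^5/8 - 35 x^3/4 + 15 x/8


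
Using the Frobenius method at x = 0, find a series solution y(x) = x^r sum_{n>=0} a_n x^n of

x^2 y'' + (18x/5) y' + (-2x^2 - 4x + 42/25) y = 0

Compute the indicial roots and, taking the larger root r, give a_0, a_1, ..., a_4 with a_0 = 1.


Write in Frobenius form y'' + (p(x)/x) y' + (q(x)/x^2) y = 0:
  p(x) = 18/5,  q(x) = -2x^2 - 4x + 42/25.
Indicial equation: r(r-1) + (18/5) r + (42/25) = 0 -> roots r_1 = -6/5, r_2 = -7/5.
Take r = r_1 = -6/5. Let y(x) = x^r sum_{n>=0} a_n x^n with a_0 = 1.
Substitute y = x^r sum a_n x^n and match x^{r+n}. The recurrence is
  D(n) a_n - 4 a_{n-1} - 2 a_{n-2} = 0,  where D(n) = (r+n)(r+n-1) + (18/5)(r+n) + (42/25).
  a_n = [4 a_{n-1} + 2 a_{n-2}] / D(n).
Since the indicial polynomial factors as (r - r_1)(r - r_2), D(n) = (r_1 + n - r_1)(r_1 + n - r_2) = n(n + 1/5).
Evaluating step by step (a_0 = 1):
  n = 1: D(1) = 1(1 + 1/5) = 6/5; numerator = 4(1) = 4; a_1 = (4)/(6/5) = 10/3
  n = 2: D(2) = 2(2 + 1/5) = 22/5; numerator = 4(10/3) + 2(1) = 46/3; a_2 = (46/3)/(22/5) = 115/33
  n = 3: D(3) = 3(3 + 1/5) = 48/5; numerator = 4(115/33) + 2(10/3) = 680/33; a_3 = (680/33)/(48/5) = 425/198
  n = 4: D(4) = 4(4 + 1/5) = 84/5; numerator = 4(425/198) + 2(115/33) = 140/9; a_4 = (140/9)/(84/5) = 25/27

r = -6/5; a_0 = 1; a_1 = 10/3; a_2 = 115/33; a_3 = 425/198; a_4 = 25/27


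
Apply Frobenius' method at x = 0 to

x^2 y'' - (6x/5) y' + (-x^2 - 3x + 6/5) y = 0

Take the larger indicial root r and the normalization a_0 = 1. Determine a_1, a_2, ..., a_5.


Write in Frobenius form y'' + (p(x)/x) y' + (q(x)/x^2) y = 0:
  p(x) = -6/5,  q(x) = -x^2 - 3x + 6/5.
Indicial equation: r(r-1) + (-6/5) r + (6/5) = 0 -> roots r_1 = 6/5, r_2 = 1.
Take r = r_1 = 6/5. Let y(x) = x^r sum_{n>=0} a_n x^n with a_0 = 1.
Substitute y = x^r sum a_n x^n and match x^{r+n}. The recurrence is
  D(n) a_n - 3 a_{n-1} - 1 a_{n-2} = 0,  where D(n) = (r+n)(r+n-1) + (-6/5)(r+n) + (6/5).
  a_n = [3 a_{n-1} + 1 a_{n-2}] / D(n).
Since the indicial polynomial factors as (r - r_1)(r - r_2), D(n) = (r_1 + n - r_1)(r_1 + n - r_2) = n(n + 1/5).
Evaluating step by step (a_0 = 1):
  n = 1: D(1) = 1(1 + 1/5) = 6/5; numerator = 3(1) = 3; a_1 = (3)/(6/5) = 5/2
  n = 2: D(2) = 2(2 + 1/5) = 22/5; numerator = 3(5/2) + 1(1) = 17/2; a_2 = (17/2)/(22/5) = 85/44
  n = 3: D(3) = 3(3 + 1/5) = 48/5; numerator = 3(85/44) + 1(5/2) = 365/44; a_3 = (365/44)/(48/5) = 1825/2112
  n = 4: D(4) = 4(4 + 1/5) = 84/5; numerator = 3(1825/2112) + 1(85/44) = 3185/704; a_4 = (3185/704)/(84/5) = 2275/8448
  n = 5: D(5) = 5(5 + 1/5) = 26; numerator = 3(2275/8448) + 1(1825/2112) = 14125/8448; a_5 = (14125/8448)/(26) = 14125/219648

r = 6/5; a_0 = 1; a_1 = 5/2; a_2 = 85/44; a_3 = 1825/2112; a_4 = 2275/8448; a_5 = 14125/219648


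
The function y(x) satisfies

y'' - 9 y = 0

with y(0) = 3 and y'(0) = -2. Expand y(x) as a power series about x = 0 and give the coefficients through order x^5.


Ansatz: y(x) = sum_{n>=0} a_n x^n, so y'(x) = sum_{n>=1} n a_n x^(n-1) and y''(x) = sum_{n>=2} n(n-1) a_n x^(n-2).
Substitute into P(x) y'' + Q(x) y' + R(x) y = 0 with P(x) = 1, Q(x) = 0, R(x) = -9, and match powers of x.
Initial conditions: a_0 = 3, a_1 = -2.
Setting the coefficient of each power of x to zero and solving order by order (substituting the coefficients already found):
  x^0: 2 a_2 - 9 a_0 = 0  ->  2 a_2 = 9 a_0 = 27  ->  a_2 = 27/2
  x^1: 6 a_3 - 9 a_1 = 0  ->  6 a_3 = 9 a_1 = -18  ->  a_3 = -3
  x^2: 12 a_4 - 9 a_2 = 0  ->  12 a_4 = 9 a_2 = 243/2  ->  a_4 = 81/8
  x^3: 20 a_5 - 9 a_3 = 0  ->  20 a_5 = 9 a_3 = -27  ->  a_5 = -27/20
Truncated series: y(x) = 3 - 2 x + (27/2) x^2 - 3 x^3 + (81/8) x^4 - (27/20) x^5 + O(x^6).

a_0 = 3; a_1 = -2; a_2 = 27/2; a_3 = -3; a_4 = 81/8; a_5 = -27/20


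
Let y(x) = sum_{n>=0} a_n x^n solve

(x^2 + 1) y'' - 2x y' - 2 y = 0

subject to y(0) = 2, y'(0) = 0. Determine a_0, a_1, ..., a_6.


Ansatz: y(x) = sum_{n>=0} a_n x^n, so y'(x) = sum_{n>=1} n a_n x^(n-1) and y''(x) = sum_{n>=2} n(n-1) a_n x^(n-2).
Substitute into P(x) y'' + Q(x) y' + R(x) y = 0 with P(x) = x^2 + 1, Q(x) = -2x, R(x) = -2, and match powers of x.
Initial conditions: a_0 = 2, a_1 = 0.
Setting the coefficient of each power of x to zero and solving order by order (substituting the coefficients already found):
  x^0: 2 a_2 - 2 a_0 = 0  ->  2 a_2 = 2 a_0 = 4  ->  a_2 = 2
  x^1: 6 a_3 - 4 a_1 = 0  ->  6 a_3 = 4 a_1 = 0  ->  a_3 = 0
  x^2: 12 a_4 - 4 a_2 = 0  ->  12 a_4 = 4 a_2 = 8  ->  a_4 = 2/3
  x^3: 20 a_5 - 2 a_3 = 0  ->  20 a_5 = 2 a_3 = 0  ->  a_5 = 0
  x^4: 30 a_6 + 2 a_4 = 0  ->  30 a_6 = -2 a_4 = -4/3  ->  a_6 = -2/45
Truncated series: y(x) = 2 + 2 x^2 + (2/3) x^4 - (2/45) x^6 + O(x^7).

a_0 = 2; a_1 = 0; a_2 = 2; a_3 = 0; a_4 = 2/3; a_5 = 0; a_6 = -2/45


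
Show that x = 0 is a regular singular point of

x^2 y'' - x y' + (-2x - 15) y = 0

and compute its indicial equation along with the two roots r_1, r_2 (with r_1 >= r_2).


Divide by x^2 to reach normal form y'' + P_1(x) y' + P_2(x) y = 0 with P_1(x) = -1/x and P_2(x) = -2/x - 15/x^2.
x = 0 is a singular point because the y'-coefficient -1/x has a pole at x = 0 and the y-coefficient -2/x - 15/x^2 has a pole at x = 0.
It is a regular singular point because x P_1(x) = p(x) = -1 and x^2 P_2(x) = q(x) = -2x - 15 are polynomials, hence analytic at x = 0.
p(0) = -1,  q(0) = -15.
Indicial equation: r(r-1) + p(0) r + q(0) = 0, i.e. r^2 + (p(0) - 1) r + q(0) = 0, i.e. r^2 - 2 r - 15 = 0.
Discriminant: (-2)^2 - 4(-15) = 64, so r = (2 ± 8)/2.
Solving: r_1 = 5, r_2 = -3.

indicial: r^2 - 2 r - 15 = 0; roots r_1 = 5, r_2 = -3


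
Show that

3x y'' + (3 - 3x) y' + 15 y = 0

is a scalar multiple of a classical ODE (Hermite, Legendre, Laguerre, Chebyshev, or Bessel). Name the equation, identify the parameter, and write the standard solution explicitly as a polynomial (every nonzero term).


All three coefficients share the factor 3; dividing through by 3 gives  x y'' + (1 - x) y' + 5 y = 0.
This matches the Laguerre equation x y'' + (1 - x) y' + n y = 0 with n = 5; the polynomial solution is L_5(x).
With y = sum_k a_k x^k, matching x^k gives (k+1)k a_{k+1} + (k+1) a_{k+1} - k a_k + n a_k = 0, i.e. (k+1)^2 a_{k+1} = (k - n) a_k = (k - 5) a_k. The right side vanishes at k = 5, so the series terminates at degree 5.
Standard normalization L_n(0) = 1 gives a_0 = 1. Work upward with a_{k+1} = (k - 5) a_k / (k+1)^2:
  a_1 = (0 - 5)(1) / 1^2 = -5/1 = -5
  a_2 = (1 - 5)(-5) / 2^2 = 20/4 = 5
  a_3 = (2 - 5)(5) / 3^2 = -15/9 = -5/3
  a_4 = (3 - 5)(-5/3) / 4^2 = (10/3)/16 = 5/24
  a_5 = (4 - 5)(5/24) / 5^2 = (-5/24)/25 = -1/120
Hence L_5(x) = -x^5/120 + 5 x^4/24 - 5 x^3/3 + 5 x^2 - 5 x + 1.

L_5(x); series = -x^5/120 + 5 x^4/24 - 5 x^3/3 + 5 x^2 - 5 x + 1


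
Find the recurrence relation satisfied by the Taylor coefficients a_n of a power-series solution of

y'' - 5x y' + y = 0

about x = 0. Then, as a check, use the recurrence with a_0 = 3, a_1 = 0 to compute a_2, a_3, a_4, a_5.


Substitute y = sum_n a_n x^n.
y''(x) has coefficient (n+2)(n+1) a_{n+2} at x^n;
-5 x y'(x) has coefficient -5 n a_n at x^n (shift);
y(x) has coefficient 1 a_n at x^n.
Matching x^n: (n+2)(n+1) a_{n+2} + (-5n + 1) a_n = 0.
Thus a_{n+2} = (5n - 1) / ((n+1)(n+2)) * a_n.

Check with a_0 = 3, a_1 = 0 (apply the recurrence for n = 0, 1, 2, 3): a_0 = 3, a_1 = 0, a_2 = -3/2, a_3 = 0, a_4 = -9/8, a_5 = 0.

a_(n+2) = (5n - 1) / ((n+1)(n+2)) * a_n; check: a_0 = 3, a_1 = 0, a_2 = -3/2, a_3 = 0, a_4 = -9/8, a_5 = 0


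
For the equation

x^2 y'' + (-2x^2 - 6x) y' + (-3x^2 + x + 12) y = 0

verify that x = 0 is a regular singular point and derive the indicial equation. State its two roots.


Divide by x^2 to reach normal form y'' + P_1(x) y' + P_2(x) y = 0 with P_1(x) = -2 - 6/x and P_2(x) = -3 + 1/x + 12/x^2.
x = 0 is a singular point because the y'-coefficient -2 - 6/x has a pole at x = 0 and the y-coefficient -3 + 1/x + 12/x^2 has a pole at x = 0.
It is a regular singular point because x P_1(x) = p(x) = -2x - 6 and x^2 P_2(x) = q(x) = -3x^2 + x + 12 are polynomials, hence analytic at x = 0.
p(0) = -6,  q(0) = 12.
Indicial equation: r(r-1) + p(0) r + q(0) = 0, i.e. r^2 + (p(0) - 1) r + q(0) = 0, i.e. r^2 - 7 r + 12 = 0.
Discriminant: (-7)^2 - 4(12) = 1, so r = (7 ± 1)/2.
Solving: r_1 = 4, r_2 = 3.

indicial: r^2 - 7 r + 12 = 0; roots r_1 = 4, r_2 = 3


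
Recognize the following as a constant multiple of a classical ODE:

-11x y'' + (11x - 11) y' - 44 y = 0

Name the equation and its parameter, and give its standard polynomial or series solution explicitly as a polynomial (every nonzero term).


All three coefficients share the factor -11; dividing through by -11 gives  x y'' + (1 - x) y' + 4 y = 0.
This matches the Laguerre equation x y'' + (1 - x) y' + n y = 0 with n = 4; the polynomial solution is L_4(x).
With y = sum_k a_k x^k, matching x^k gives (k+1)k a_{k+1} + (k+1) a_{k+1} - k a_k + n a_k = 0, i.e. (k+1)^2 a_{k+1} = (k - n) a_k = (k - 4) a_k. The right side vanishes at k = 4, so the series terminates at degree 4.
Standard normalization L_n(0) = 1 gives a_0 = 1. Work upward with a_{k+1} = (k - 4) a_k / (k+1)^2:
  a_1 = (0 - 4)(1) / 1^2 = -4/1 = -4
  a_2 = (1 - 4)(-4) / 2^2 = 12/4 = 3
  a_3 = (2 - 4)(3) / 3^2 = -6/9 = -2/3
  a_4 = (3 - 4)(-2/3) / 4^2 = (2/3)/16 = 1/24
Hence L_4(x) = x^4/24 - 2 x^3/3 + 3 x^2 - 4 x + 1.

L_4(x); series = x^4/24 - 2 x^3/3 + 3 x^2 - 4 x + 1


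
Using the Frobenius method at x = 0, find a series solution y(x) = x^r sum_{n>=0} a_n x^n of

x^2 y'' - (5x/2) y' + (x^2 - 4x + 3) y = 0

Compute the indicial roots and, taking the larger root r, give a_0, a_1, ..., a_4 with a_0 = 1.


Write in Frobenius form y'' + (p(x)/x) y' + (q(x)/x^2) y = 0:
  p(x) = -5/2,  q(x) = x^2 - 4x + 3.
Indicial equation: r(r-1) + (-5/2) r + (3) = 0 -> roots r_1 = 2, r_2 = 3/2.
Take r = r_1 = 2. Let y(x) = x^r sum_{n>=0} a_n x^n with a_0 = 1.
Substitute y = x^r sum a_n x^n and match x^{r+n}. The recurrence is
  D(n) a_n - 4 a_{n-1} + 1 a_{n-2} = 0,  where D(n) = (r+n)(r+n-1) + (-5/2)(r+n) + (3).
  a_n = [4 a_{n-1} - 1 a_{n-2}] / D(n).
Since the indicial polynomial factors as (r - r_1)(r - r_2), D(n) = (r_1 + n - r_1)(r_1 + n - r_2) = n(n + 1/2).
Evaluating step by step (a_0 = 1):
  n = 1: D(1) = 1(1 + 1/2) = 3/2; numerator = 4(1) = 4; a_1 = (4)/(3/2) = 8/3
  n = 2: D(2) = 2(2 + 1/2) = 5; numerator = 4(8/3) - 1(1) = 29/3; a_2 = (29/3)/(5) = 29/15
  n = 3: D(3) = 3(3 + 1/2) = 21/2; numerator = 4(29/15) - 1(8/3) = 76/15; a_3 = (76/15)/(21/2) = 152/315
  n = 4: D(4) = 4(4 + 1/2) = 18; numerator = 4(152/315) - 1(29/15) = -1/315; a_4 = (-1/315)/(18) = -1/5670

r = 2; a_0 = 1; a_1 = 8/3; a_2 = 29/15; a_3 = 152/315; a_4 = -1/5670


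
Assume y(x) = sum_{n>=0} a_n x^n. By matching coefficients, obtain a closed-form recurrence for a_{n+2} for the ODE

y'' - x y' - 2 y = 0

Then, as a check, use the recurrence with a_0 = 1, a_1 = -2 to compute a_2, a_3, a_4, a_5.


Substitute y = sum_n a_n x^n.
y''(x) has coefficient (n+2)(n+1) a_{n+2} at x^n;
-x y'(x) has coefficient -n a_n at x^n (shift);
-2 y(x) has coefficient -2 a_n at x^n.
Matching x^n: (n+2)(n+1) a_{n+2} + (-n - 2) a_n = 0.
Thus a_{n+2} = (n + 2) / ((n+1)(n+2)) * a_n.

Check with a_0 = 1, a_1 = -2 (apply the recurrence for n = 0, 1, 2, 3): a_0 = 1, a_1 = -2, a_2 = 1, a_3 = -1, a_4 = 1/3, a_5 = -1/4.

a_(n+2) = (n + 2) / ((n+1)(n+2)) * a_n; check: a_0 = 1, a_1 = -2, a_2 = 1, a_3 = -1, a_4 = 1/3, a_5 = -1/4


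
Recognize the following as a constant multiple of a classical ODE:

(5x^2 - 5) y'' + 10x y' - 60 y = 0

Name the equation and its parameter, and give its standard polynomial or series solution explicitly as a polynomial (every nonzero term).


All three coefficients share the factor -5; dividing through by -5 gives  (1 - x^2) y'' - 2x y' + 12 y = 0.
This matches the Legendre equation (1 - x^2) y'' - 2x y' + n(n+1) y = 0 (note the -2x y' term) with n(n+1) = 12, so n = 3; the polynomial solution is P_3(x).
With y = sum_k a_k x^k, matching x^k gives (k+2)(k+1) a_{k+2} = [k(k+1) - n(n+1)] a_k = (k - 3)(k + 4) a_k. The right side vanishes at k = 3, so the series with the parity of 3 terminates at degree 3.
Standard normalization (P_n(1) = 1): leading coefficient (2n)!/(2^n (n!)^2) = 720/(8*36) = 5/2, so a_3 = 5/2. Work downward with a_k = (k+1)(k+2) a_{k+2} / ((k - 3)(k + 4)):
  a_1 = (2)(3)(5/2) / ((1 - 3)(1 + 4)) = 15/(-10) = -3/2
Hence P_3(x) = 5 x^3/2 - 3 x/2.

P_3(x); series = 5 x^3/2 - 3 x/2


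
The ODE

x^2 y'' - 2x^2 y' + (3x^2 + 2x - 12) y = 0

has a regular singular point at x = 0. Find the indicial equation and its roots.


Divide by x^2 to reach normal form y'' + P_1(x) y' + P_2(x) y = 0 with P_1(x) = -2 and P_2(x) = 3 + 2/x - 12/x^2.
x = 0 is a singular point because the y-coefficient 3 + 2/x - 12/x^2 has a pole at x = 0.
It is a regular singular point because x P_1(x) = p(x) = -2x and x^2 P_2(x) = q(x) = 3x^2 + 2x - 12 are polynomials, hence analytic at x = 0.
p(0) = 0,  q(0) = -12.
Indicial equation: r(r-1) + p(0) r + q(0) = 0, i.e. r^2 + (p(0) - 1) r + q(0) = 0, i.e. r^2 - 1 r - 12 = 0.
Discriminant: (-1)^2 - 4(-12) = 49, so r = (1 ± 7)/2.
Solving: r_1 = 4, r_2 = -3.

indicial: r^2 - 1 r - 12 = 0; roots r_1 = 4, r_2 = -3


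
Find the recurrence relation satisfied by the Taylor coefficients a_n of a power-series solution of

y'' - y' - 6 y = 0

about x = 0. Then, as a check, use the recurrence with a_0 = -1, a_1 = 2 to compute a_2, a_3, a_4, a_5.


Substitute y = sum_n a_n x^n.
y''(x) has coefficient (n+2)(n+1) a_{n+2} at x^n;
-y'(x) has coefficient -(n+1) a_{n+1} at x^n;
-6 y(x) has coefficient -6 a_n at x^n.
Matching x^n: (n+2)(n+1) a_{n+2} - (n+1) a_{n+1} - 6 a_n = 0.
Thus a_{n+2} = [(n+1) a_{n+1} + 6 a_n] / ((n+1)(n+2)).

Check with a_0 = -1, a_1 = 2 (apply the recurrence for n = 0, 1, 2, 3): a_0 = -1, a_1 = 2, a_2 = -2, a_3 = 4/3, a_4 = -2/3, a_5 = 4/15.

a_(n+2) = [(n+1) a_(n+1) + 6 a_n] / ((n+1)(n+2)); check: a_0 = -1, a_1 = 2, a_2 = -2, a_3 = 4/3, a_4 = -2/3, a_5 = 4/15


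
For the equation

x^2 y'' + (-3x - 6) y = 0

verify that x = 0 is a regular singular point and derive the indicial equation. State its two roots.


Divide by x^2 to reach normal form y'' + P_1(x) y' + P_2(x) y = 0 with P_1(x) = 0 and P_2(x) = -3/x - 6/x^2.
x = 0 is a singular point because the y-coefficient -3/x - 6/x^2 has a pole at x = 0.
It is a regular singular point because x P_1(x) = p(x) = 0 and x^2 P_2(x) = q(x) = -3x - 6 are polynomials, hence analytic at x = 0.
p(0) = 0,  q(0) = -6.
Indicial equation: r(r-1) + p(0) r + q(0) = 0, i.e. r^2 + (p(0) - 1) r + q(0) = 0, i.e. r^2 - 1 r - 6 = 0.
Discriminant: (-1)^2 - 4(-6) = 25, so r = (1 ± 5)/2.
Solving: r_1 = 3, r_2 = -2.

indicial: r^2 - 1 r - 6 = 0; roots r_1 = 3, r_2 = -2


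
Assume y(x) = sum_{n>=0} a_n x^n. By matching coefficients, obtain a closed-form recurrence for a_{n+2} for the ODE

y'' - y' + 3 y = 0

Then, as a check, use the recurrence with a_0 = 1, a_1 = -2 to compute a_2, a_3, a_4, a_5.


Substitute y = sum_n a_n x^n.
y''(x) has coefficient (n+2)(n+1) a_{n+2} at x^n;
-y'(x) has coefficient -(n+1) a_{n+1} at x^n;
3 y(x) has coefficient 3 a_n at x^n.
Matching x^n: (n+2)(n+1) a_{n+2} - (n+1) a_{n+1} + 3 a_n = 0.
Thus a_{n+2} = [(n+1) a_{n+1} - 3 a_n] / ((n+1)(n+2)).

Check with a_0 = 1, a_1 = -2 (apply the recurrence for n = 0, 1, 2, 3): a_0 = 1, a_1 = -2, a_2 = -5/2, a_3 = 1/6, a_4 = 2/3, a_5 = 13/120.

a_(n+2) = [(n+1) a_(n+1) - 3 a_n] / ((n+1)(n+2)); check: a_0 = 1, a_1 = -2, a_2 = -5/2, a_3 = 1/6, a_4 = 2/3, a_5 = 13/120


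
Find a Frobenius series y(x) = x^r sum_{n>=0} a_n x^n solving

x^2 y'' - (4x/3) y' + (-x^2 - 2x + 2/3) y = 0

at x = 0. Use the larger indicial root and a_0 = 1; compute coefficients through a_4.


Write in Frobenius form y'' + (p(x)/x) y' + (q(x)/x^2) y = 0:
  p(x) = -4/3,  q(x) = -x^2 - 2x + 2/3.
Indicial equation: r(r-1) + (-4/3) r + (2/3) = 0 -> roots r_1 = 2, r_2 = 1/3.
Take r = r_1 = 2. Let y(x) = x^r sum_{n>=0} a_n x^n with a_0 = 1.
Substitute y = x^r sum a_n x^n and match x^{r+n}. The recurrence is
  D(n) a_n - 2 a_{n-1} - 1 a_{n-2} = 0,  where D(n) = (r+n)(r+n-1) + (-4/3)(r+n) + (2/3).
  a_n = [2 a_{n-1} + 1 a_{n-2}] / D(n).
Since the indicial polynomial factors as (r - r_1)(r - r_2), D(n) = (r_1 + n - r_1)(r_1 + n - r_2) = n(n + 5/3).
Evaluating step by step (a_0 = 1):
  n = 1: D(1) = 1(1 + 5/3) = 8/3; numerator = 2(1) = 2; a_1 = (2)/(8/3) = 3/4
  n = 2: D(2) = 2(2 + 5/3) = 22/3; numerator = 2(3/4) + 1(1) = 5/2; a_2 = (5/2)/(22/3) = 15/44
  n = 3: D(3) = 3(3 + 5/3) = 14; numerator = 2(15/44) + 1(3/4) = 63/44; a_3 = (63/44)/(14) = 9/88
  n = 4: D(4) = 4(4 + 5/3) = 68/3; numerator = 2(9/88) + 1(15/44) = 6/11; a_4 = (6/11)/(68/3) = 9/374

r = 2; a_0 = 1; a_1 = 3/4; a_2 = 15/44; a_3 = 9/88; a_4 = 9/374


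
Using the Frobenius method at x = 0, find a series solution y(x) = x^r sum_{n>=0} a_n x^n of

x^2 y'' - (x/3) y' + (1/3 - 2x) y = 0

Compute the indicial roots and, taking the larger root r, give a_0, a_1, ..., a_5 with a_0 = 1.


Write in Frobenius form y'' + (p(x)/x) y' + (q(x)/x^2) y = 0:
  p(x) = -1/3,  q(x) = 1/3 - 2x.
Indicial equation: r(r-1) + (-1/3) r + (1/3) = 0 -> roots r_1 = 1, r_2 = 1/3.
Take r = r_1 = 1. Let y(x) = x^r sum_{n>=0} a_n x^n with a_0 = 1.
Substitute y = x^r sum a_n x^n and match x^{r+n}. The recurrence is
  D(n) a_n - 2 a_{n-1} = 0,  where D(n) = (r+n)(r+n-1) + (-1/3)(r+n) + (1/3).
  a_n = 2 / D(n) * a_{n-1}.
Since the indicial polynomial factors as (r - r_1)(r - r_2), D(n) = (r_1 + n - r_1)(r_1 + n - r_2) = n(n + 2/3).
Evaluating step by step (a_0 = 1):
  n = 1: D(1) = 1(1 + 2/3) = 5/3; numerator = 2(1) = 2; a_1 = (2)/(5/3) = 6/5
  n = 2: D(2) = 2(2 + 2/3) = 16/3; numerator = 2(6/5) = 12/5; a_2 = (12/5)/(16/3) = 9/20
  n = 3: D(3) = 3(3 + 2/3) = 11; numerator = 2(9/20) = 9/10; a_3 = (9/10)/(11) = 9/110
  n = 4: D(4) = 4(4 + 2/3) = 56/3; numerator = 2(9/110) = 9/55; a_4 = (9/55)/(56/3) = 27/3080
  n = 5: D(5) = 5(5 + 2/3) = 85/3; numerator = 2(27/3080) = 27/1540; a_5 = (27/1540)/(85/3) = 81/130900

r = 1; a_0 = 1; a_1 = 6/5; a_2 = 9/20; a_3 = 9/110; a_4 = 27/3080; a_5 = 81/130900


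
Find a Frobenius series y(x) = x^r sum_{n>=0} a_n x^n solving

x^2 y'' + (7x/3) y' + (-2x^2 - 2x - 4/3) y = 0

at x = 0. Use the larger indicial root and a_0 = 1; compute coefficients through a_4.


Write in Frobenius form y'' + (p(x)/x) y' + (q(x)/x^2) y = 0:
  p(x) = 7/3,  q(x) = -2x^2 - 2x - 4/3.
Indicial equation: r(r-1) + (7/3) r + (-4/3) = 0 -> roots r_1 = 2/3, r_2 = -2.
Take r = r_1 = 2/3. Let y(x) = x^r sum_{n>=0} a_n x^n with a_0 = 1.
Substitute y = x^r sum a_n x^n and match x^{r+n}. The recurrence is
  D(n) a_n - 2 a_{n-1} - 2 a_{n-2} = 0,  where D(n) = (r+n)(r+n-1) + (7/3)(r+n) + (-4/3).
  a_n = [2 a_{n-1} + 2 a_{n-2}] / D(n).
Since the indicial polynomial factors as (r - r_1)(r - r_2), D(n) = (r_1 + n - r_1)(r_1 + n - r_2) = n(n + 8/3).
Evaluating step by step (a_0 = 1):
  n = 1: D(1) = 1(1 + 8/3) = 11/3; numerator = 2(1) = 2; a_1 = (2)/(11/3) = 6/11
  n = 2: D(2) = 2(2 + 8/3) = 28/3; numerator = 2(6/11) + 2(1) = 34/11; a_2 = (34/11)/(28/3) = 51/154
  n = 3: D(3) = 3(3 + 8/3) = 17; numerator = 2(51/154) + 2(6/11) = 135/77; a_3 = (135/77)/(17) = 135/1309
  n = 4: D(4) = 4(4 + 8/3) = 80/3; numerator = 2(135/1309) + 2(51/154) = 1137/1309; a_4 = (1137/1309)/(80/3) = 3411/104720

r = 2/3; a_0 = 1; a_1 = 6/11; a_2 = 51/154; a_3 = 135/1309; a_4 = 3411/104720


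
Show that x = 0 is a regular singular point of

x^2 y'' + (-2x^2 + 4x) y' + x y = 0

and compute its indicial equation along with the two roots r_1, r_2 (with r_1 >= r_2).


Divide by x^2 to reach normal form y'' + P_1(x) y' + P_2(x) y = 0 with P_1(x) = -2 + 4/x and P_2(x) = 1/x.
x = 0 is a singular point because the y'-coefficient -2 + 4/x has a pole at x = 0 and the y-coefficient 1/x has a pole at x = 0.
It is a regular singular point because x P_1(x) = p(x) = 4 - 2x and x^2 P_2(x) = q(x) = x are polynomials, hence analytic at x = 0.
p(0) = 4,  q(0) = 0.
Indicial equation: r(r-1) + p(0) r + q(0) = 0, i.e. r^2 + (p(0) - 1) r + q(0) = 0, i.e. r^2 + 3 r = 0.
Discriminant: (3)^2 - 4(0) = 9, so r = (-3 ± 3)/2.
Solving: r_1 = 0, r_2 = -3.

indicial: r^2 + 3 r = 0; roots r_1 = 0, r_2 = -3


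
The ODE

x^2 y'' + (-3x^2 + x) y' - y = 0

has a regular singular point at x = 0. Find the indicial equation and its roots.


Divide by x^2 to reach normal form y'' + P_1(x) y' + P_2(x) y = 0 with P_1(x) = -3 + 1/x and P_2(x) = -1/x^2.
x = 0 is a singular point because the y'-coefficient -3 + 1/x has a pole at x = 0 and the y-coefficient -1/x^2 has a pole at x = 0.
It is a regular singular point because x P_1(x) = p(x) = 1 - 3x and x^2 P_2(x) = q(x) = -1 are polynomials, hence analytic at x = 0.
p(0) = 1,  q(0) = -1.
Indicial equation: r(r-1) + p(0) r + q(0) = 0, i.e. r^2 + (p(0) - 1) r + q(0) = 0, i.e. r^2 - 1 = 0.
Discriminant: (0)^2 - 4(-1) = 4, so r = (0 ± 2)/2.
Solving: r_1 = 1, r_2 = -1.

indicial: r^2 - 1 = 0; roots r_1 = 1, r_2 = -1


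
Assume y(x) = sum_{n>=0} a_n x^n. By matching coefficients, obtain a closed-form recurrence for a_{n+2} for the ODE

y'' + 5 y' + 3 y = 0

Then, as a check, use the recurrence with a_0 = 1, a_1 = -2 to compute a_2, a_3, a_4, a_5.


Substitute y = sum_n a_n x^n.
y''(x) has coefficient (n+2)(n+1) a_{n+2} at x^n;
5 y'(x) has coefficient 5 (n+1) a_{n+1} at x^n;
3 y(x) has coefficient 3 a_n at x^n.
Matching x^n: (n+2)(n+1) a_{n+2} + 5 (n+1) a_{n+1} + 3 a_n = 0.
Thus a_{n+2} = [-5 (n+1) a_{n+1} - 3 a_n] / ((n+1)(n+2)).

Check with a_0 = 1, a_1 = -2 (apply the recurrence for n = 0, 1, 2, 3): a_0 = 1, a_1 = -2, a_2 = 7/2, a_3 = -29/6, a_4 = 31/6, a_5 = -533/120.

a_(n+2) = [-5 (n+1) a_(n+1) - 3 a_n] / ((n+1)(n+2)); check: a_0 = 1, a_1 = -2, a_2 = 7/2, a_3 = -29/6, a_4 = 31/6, a_5 = -533/120


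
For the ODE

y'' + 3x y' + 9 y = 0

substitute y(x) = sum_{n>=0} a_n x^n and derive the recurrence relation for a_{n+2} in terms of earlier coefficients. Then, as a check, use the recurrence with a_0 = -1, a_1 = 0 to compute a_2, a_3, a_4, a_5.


Substitute y = sum_n a_n x^n.
y''(x) has coefficient (n+2)(n+1) a_{n+2} at x^n;
3 x y'(x) has coefficient 3 n a_n at x^n (shift);
9 y(x) has coefficient 9 a_n at x^n.
Matching x^n: (n+2)(n+1) a_{n+2} + (3n + 9) a_n = 0.
Thus a_{n+2} = (-3n - 9) / ((n+1)(n+2)) * a_n.

Check with a_0 = -1, a_1 = 0 (apply the recurrence for n = 0, 1, 2, 3): a_0 = -1, a_1 = 0, a_2 = 9/2, a_3 = 0, a_4 = -45/8, a_5 = 0.

a_(n+2) = (-3n - 9) / ((n+1)(n+2)) * a_n; check: a_0 = -1, a_1 = 0, a_2 = 9/2, a_3 = 0, a_4 = -45/8, a_5 = 0
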